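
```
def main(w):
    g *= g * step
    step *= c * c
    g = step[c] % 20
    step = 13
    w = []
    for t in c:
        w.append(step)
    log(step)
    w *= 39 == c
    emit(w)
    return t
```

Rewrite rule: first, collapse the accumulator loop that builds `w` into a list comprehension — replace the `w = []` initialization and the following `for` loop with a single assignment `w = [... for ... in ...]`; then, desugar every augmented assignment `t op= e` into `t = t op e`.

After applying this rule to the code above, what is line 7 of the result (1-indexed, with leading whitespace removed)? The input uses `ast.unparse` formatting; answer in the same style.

Transformed code:
def main(w):
    g = g * (g * step)
    step = step * (c * c)
    g = step[c] % 20
    step = 13
    w = [step for t in c]
    log(step)
    w = w * (39 == c)
    emit(w)
    return t

log(step)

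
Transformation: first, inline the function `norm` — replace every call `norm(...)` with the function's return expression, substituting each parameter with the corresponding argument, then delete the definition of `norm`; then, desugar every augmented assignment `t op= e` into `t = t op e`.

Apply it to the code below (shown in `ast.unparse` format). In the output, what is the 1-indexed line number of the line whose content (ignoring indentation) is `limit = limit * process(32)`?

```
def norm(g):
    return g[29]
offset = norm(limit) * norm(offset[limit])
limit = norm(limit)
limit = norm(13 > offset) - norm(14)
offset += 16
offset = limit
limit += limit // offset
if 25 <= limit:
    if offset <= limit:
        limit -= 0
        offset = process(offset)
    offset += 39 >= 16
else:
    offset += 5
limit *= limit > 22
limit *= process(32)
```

15

Transformed code:
offset = limit[29] * offset[limit][29]
limit = limit[29]
limit = (13 > offset)[29] - 14[29]
offset = offset + 16
offset = limit
limit = limit + limit // offset
if 25 <= limit:
    if offset <= limit:
        limit = limit - 0
        offset = process(offset)
    offset = offset + (39 >= 16)
else:
    offset = offset + 5
limit = limit * (limit > 22)
limit = limit * process(32)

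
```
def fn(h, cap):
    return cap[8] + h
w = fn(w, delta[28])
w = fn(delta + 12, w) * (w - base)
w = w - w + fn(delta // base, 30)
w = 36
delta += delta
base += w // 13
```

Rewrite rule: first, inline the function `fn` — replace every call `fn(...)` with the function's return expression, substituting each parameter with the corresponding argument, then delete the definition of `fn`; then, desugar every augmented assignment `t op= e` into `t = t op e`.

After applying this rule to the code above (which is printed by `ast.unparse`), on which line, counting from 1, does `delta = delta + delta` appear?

Transformed code:
w = delta[28][8] + w
w = (w[8] + (delta + 12)) * (w - base)
w = w - w + (30[8] + delta // base)
w = 36
delta = delta + delta
base = base + w // 13

5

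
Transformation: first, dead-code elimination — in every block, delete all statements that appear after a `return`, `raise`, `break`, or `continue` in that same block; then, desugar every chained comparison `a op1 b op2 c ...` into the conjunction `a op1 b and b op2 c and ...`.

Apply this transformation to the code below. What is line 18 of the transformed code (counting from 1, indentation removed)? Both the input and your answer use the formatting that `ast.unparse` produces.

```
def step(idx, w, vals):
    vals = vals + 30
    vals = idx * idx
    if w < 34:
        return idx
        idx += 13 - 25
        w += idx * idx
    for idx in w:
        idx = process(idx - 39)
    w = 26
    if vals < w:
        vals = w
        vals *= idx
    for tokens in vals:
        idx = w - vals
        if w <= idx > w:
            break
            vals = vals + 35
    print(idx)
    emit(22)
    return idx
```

return idx

Transformed code:
def step(idx, w, vals):
    vals = vals + 30
    vals = idx * idx
    if w < 34:
        return idx
    for idx in w:
        idx = process(idx - 39)
    w = 26
    if vals < w:
        vals = w
        vals *= idx
    for tokens in vals:
        idx = w - vals
        if w <= idx and idx > w:
            break
    print(idx)
    emit(22)
    return idx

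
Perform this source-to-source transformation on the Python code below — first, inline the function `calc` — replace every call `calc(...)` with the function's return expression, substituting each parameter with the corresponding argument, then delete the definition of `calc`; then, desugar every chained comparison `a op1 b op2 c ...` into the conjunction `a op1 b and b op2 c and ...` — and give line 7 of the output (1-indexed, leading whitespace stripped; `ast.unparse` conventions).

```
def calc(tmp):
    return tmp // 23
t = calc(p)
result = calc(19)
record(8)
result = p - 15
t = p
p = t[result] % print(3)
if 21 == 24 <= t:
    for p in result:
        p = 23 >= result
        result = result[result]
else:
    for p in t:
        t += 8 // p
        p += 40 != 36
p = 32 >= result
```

Transformed code:
t = p // 23
result = 19 // 23
record(8)
result = p - 15
t = p
p = t[result] % print(3)
if 21 == 24 and 24 <= t:
    for p in result:
        p = 23 >= result
        result = result[result]
else:
    for p in t:
        t += 8 // p
        p += 40 != 36
p = 32 >= result

if 21 == 24 and 24 <= t:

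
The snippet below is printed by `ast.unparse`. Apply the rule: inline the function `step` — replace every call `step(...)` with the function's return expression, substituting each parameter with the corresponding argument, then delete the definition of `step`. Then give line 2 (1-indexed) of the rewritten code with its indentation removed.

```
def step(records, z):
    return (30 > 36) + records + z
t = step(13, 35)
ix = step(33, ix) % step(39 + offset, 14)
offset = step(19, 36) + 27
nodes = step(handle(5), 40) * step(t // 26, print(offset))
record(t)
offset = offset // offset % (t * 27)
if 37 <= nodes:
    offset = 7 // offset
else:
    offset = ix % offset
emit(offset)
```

Transformed code:
t = (30 > 36) + 13 + 35
ix = ((30 > 36) + 33 + ix) % ((30 > 36) + (39 + offset) + 14)
offset = (30 > 36) + 19 + 36 + 27
nodes = ((30 > 36) + handle(5) + 40) * ((30 > 36) + t // 26 + print(offset))
record(t)
offset = offset // offset % (t * 27)
if 37 <= nodes:
    offset = 7 // offset
else:
    offset = ix % offset
emit(offset)

ix = ((30 > 36) + 33 + ix) % ((30 > 36) + (39 + offset) + 14)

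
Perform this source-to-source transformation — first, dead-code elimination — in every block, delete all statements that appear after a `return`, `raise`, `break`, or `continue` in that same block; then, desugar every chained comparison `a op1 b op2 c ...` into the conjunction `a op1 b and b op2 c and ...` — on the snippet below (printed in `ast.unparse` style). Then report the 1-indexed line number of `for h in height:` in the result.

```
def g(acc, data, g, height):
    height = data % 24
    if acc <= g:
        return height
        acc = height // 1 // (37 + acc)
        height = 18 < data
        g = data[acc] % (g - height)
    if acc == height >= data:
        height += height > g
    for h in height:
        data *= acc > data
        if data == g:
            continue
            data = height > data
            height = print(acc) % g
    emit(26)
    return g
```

Transformed code:
def g(acc, data, g, height):
    height = data % 24
    if acc <= g:
        return height
    if acc == height and height >= data:
        height += height > g
    for h in height:
        data *= acc > data
        if data == g:
            continue
    emit(26)
    return g

7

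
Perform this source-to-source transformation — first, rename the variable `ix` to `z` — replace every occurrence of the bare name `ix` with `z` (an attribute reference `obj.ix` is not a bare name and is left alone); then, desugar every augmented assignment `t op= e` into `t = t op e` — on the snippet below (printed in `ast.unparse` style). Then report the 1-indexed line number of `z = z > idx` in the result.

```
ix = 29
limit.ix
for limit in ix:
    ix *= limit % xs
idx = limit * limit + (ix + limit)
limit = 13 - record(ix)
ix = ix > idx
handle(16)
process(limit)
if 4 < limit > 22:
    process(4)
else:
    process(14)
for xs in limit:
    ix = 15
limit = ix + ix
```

Transformed code:
z = 29
limit.ix
for limit in z:
    z = z * (limit % xs)
idx = limit * limit + (z + limit)
limit = 13 - record(z)
z = z > idx
handle(16)
process(limit)
if 4 < limit > 22:
    process(4)
else:
    process(14)
for xs in limit:
    z = 15
limit = z + z

7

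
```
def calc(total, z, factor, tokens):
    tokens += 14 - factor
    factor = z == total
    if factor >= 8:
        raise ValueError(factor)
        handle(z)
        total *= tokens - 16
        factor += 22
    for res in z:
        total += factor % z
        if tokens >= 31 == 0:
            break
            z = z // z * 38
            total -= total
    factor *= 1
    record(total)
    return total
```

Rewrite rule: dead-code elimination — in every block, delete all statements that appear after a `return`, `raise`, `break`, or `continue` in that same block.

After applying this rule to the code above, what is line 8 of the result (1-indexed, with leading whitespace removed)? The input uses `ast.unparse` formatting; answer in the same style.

if tokens >= 31 == 0:

Transformed code:
def calc(total, z, factor, tokens):
    tokens += 14 - factor
    factor = z == total
    if factor >= 8:
        raise ValueError(factor)
    for res in z:
        total += factor % z
        if tokens >= 31 == 0:
            break
    factor *= 1
    record(total)
    return total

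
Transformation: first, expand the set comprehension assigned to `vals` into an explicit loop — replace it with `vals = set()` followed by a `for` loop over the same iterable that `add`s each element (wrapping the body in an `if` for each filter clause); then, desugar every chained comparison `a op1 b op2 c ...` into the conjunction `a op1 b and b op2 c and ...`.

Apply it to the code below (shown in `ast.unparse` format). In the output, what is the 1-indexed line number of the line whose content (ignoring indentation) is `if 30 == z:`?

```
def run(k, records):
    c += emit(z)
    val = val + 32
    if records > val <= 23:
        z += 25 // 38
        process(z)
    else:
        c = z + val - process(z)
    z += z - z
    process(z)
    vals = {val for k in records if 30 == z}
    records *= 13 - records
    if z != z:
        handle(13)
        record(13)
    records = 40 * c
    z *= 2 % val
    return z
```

Transformed code:
def run(k, records):
    c += emit(z)
    val = val + 32
    if records > val and val <= 23:
        z += 25 // 38
        process(z)
    else:
        c = z + val - process(z)
    z += z - z
    process(z)
    vals = set()
    for k in records:
        if 30 == z:
            vals.add(val)
    records *= 13 - records
    if z != z:
        handle(13)
        record(13)
    records = 40 * c
    z *= 2 % val
    return z

13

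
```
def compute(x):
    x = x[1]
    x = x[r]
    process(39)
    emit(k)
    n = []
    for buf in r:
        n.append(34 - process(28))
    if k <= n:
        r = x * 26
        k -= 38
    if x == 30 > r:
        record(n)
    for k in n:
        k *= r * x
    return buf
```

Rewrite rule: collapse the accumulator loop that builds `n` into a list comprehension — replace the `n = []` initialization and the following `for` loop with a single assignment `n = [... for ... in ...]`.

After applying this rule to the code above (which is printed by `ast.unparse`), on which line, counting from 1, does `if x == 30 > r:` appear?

Transformed code:
def compute(x):
    x = x[1]
    x = x[r]
    process(39)
    emit(k)
    n = [34 - process(28) for buf in r]
    if k <= n:
        r = x * 26
        k -= 38
    if x == 30 > r:
        record(n)
    for k in n:
        k *= r * x
    return buf

10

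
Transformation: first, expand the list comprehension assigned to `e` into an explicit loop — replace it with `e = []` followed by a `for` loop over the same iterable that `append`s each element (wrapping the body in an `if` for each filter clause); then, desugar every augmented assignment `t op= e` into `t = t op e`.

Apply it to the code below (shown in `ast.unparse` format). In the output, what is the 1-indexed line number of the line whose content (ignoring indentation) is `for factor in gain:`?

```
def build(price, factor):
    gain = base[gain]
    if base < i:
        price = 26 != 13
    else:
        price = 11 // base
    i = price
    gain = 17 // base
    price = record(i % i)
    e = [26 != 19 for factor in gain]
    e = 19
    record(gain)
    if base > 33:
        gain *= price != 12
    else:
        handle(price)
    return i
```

11

Transformed code:
def build(price, factor):
    gain = base[gain]
    if base < i:
        price = 26 != 13
    else:
        price = 11 // base
    i = price
    gain = 17 // base
    price = record(i % i)
    e = []
    for factor in gain:
        e.append(26 != 19)
    e = 19
    record(gain)
    if base > 33:
        gain = gain * (price != 12)
    else:
        handle(price)
    return i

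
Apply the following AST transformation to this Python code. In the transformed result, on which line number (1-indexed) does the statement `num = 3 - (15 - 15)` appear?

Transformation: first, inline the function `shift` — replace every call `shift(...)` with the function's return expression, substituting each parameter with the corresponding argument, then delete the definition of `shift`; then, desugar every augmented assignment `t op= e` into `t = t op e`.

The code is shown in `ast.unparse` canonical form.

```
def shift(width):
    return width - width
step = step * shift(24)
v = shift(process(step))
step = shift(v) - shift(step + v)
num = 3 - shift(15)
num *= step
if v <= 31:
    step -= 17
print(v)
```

4

Transformed code:
step = step * (24 - 24)
v = process(step) - process(step)
step = v - v - (step + v - (step + v))
num = 3 - (15 - 15)
num = num * step
if v <= 31:
    step = step - 17
print(v)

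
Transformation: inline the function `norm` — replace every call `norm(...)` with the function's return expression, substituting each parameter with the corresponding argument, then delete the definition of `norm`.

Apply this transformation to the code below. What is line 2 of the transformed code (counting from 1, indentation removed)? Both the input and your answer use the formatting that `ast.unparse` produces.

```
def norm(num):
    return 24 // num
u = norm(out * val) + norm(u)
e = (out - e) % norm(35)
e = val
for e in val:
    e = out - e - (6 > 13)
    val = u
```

Transformed code:
u = 24 // (out * val) + 24 // u
e = (out - e) % (24 // 35)
e = val
for e in val:
    e = out - e - (6 > 13)
    val = u

e = (out - e) % (24 // 35)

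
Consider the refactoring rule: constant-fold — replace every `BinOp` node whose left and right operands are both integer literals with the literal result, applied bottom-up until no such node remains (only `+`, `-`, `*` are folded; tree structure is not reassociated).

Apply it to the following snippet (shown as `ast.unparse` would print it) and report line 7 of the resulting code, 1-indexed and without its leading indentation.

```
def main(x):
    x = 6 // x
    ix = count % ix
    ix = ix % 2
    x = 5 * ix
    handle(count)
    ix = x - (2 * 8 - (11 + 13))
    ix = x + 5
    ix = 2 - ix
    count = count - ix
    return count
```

ix = x - -8

Transformed code:
def main(x):
    x = 6 // x
    ix = count % ix
    ix = ix % 2
    x = 5 * ix
    handle(count)
    ix = x - -8
    ix = x + 5
    ix = 2 - ix
    count = count - ix
    return count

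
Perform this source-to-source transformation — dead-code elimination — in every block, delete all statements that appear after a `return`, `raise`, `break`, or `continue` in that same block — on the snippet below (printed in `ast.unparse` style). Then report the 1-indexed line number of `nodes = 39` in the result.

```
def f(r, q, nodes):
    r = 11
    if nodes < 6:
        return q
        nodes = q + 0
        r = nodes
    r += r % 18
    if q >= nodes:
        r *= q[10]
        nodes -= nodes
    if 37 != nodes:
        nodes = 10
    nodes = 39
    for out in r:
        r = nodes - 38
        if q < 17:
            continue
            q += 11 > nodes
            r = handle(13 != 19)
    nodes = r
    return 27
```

11

Transformed code:
def f(r, q, nodes):
    r = 11
    if nodes < 6:
        return q
    r += r % 18
    if q >= nodes:
        r *= q[10]
        nodes -= nodes
    if 37 != nodes:
        nodes = 10
    nodes = 39
    for out in r:
        r = nodes - 38
        if q < 17:
            continue
    nodes = r
    return 27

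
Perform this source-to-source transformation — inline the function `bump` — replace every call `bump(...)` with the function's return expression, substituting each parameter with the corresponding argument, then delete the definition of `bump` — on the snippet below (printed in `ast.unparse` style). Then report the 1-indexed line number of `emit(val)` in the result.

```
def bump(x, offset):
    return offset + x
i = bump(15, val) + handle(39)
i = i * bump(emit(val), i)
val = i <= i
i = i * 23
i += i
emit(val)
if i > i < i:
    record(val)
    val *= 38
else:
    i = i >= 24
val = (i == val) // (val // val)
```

6

Transformed code:
i = val + 15 + handle(39)
i = i * (i + emit(val))
val = i <= i
i = i * 23
i += i
emit(val)
if i > i < i:
    record(val)
    val *= 38
else:
    i = i >= 24
val = (i == val) // (val // val)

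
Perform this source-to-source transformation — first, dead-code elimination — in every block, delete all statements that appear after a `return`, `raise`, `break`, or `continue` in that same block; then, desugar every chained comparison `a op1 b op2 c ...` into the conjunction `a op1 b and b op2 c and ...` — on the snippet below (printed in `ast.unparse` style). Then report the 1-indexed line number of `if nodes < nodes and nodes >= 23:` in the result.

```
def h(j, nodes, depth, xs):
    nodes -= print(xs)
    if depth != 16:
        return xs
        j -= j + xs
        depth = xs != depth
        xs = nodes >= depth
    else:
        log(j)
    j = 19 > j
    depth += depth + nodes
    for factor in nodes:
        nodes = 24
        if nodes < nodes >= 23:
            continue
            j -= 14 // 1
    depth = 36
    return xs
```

11

Transformed code:
def h(j, nodes, depth, xs):
    nodes -= print(xs)
    if depth != 16:
        return xs
    else:
        log(j)
    j = 19 > j
    depth += depth + nodes
    for factor in nodes:
        nodes = 24
        if nodes < nodes and nodes >= 23:
            continue
    depth = 36
    return xs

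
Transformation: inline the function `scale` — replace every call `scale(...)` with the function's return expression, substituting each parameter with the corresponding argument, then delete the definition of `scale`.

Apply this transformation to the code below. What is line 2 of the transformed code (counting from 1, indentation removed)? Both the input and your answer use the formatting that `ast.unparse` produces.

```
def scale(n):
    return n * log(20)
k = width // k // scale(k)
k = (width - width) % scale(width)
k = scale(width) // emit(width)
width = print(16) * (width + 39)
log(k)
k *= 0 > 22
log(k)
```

k = (width - width) % (width * log(20))

Transformed code:
k = width // k // (k * log(20))
k = (width - width) % (width * log(20))
k = width * log(20) // emit(width)
width = print(16) * (width + 39)
log(k)
k *= 0 > 22
log(k)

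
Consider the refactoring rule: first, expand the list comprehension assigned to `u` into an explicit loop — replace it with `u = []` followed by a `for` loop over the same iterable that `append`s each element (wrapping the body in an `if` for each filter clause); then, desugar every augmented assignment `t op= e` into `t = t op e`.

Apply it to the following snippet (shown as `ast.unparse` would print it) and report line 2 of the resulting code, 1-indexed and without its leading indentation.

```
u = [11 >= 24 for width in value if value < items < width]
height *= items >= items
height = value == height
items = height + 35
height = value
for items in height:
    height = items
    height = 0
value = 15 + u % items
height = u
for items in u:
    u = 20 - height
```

Transformed code:
u = []
for width in value:
    if value < items < width:
        u.append(11 >= 24)
height = height * (items >= items)
height = value == height
items = height + 35
height = value
for items in height:
    height = items
    height = 0
value = 15 + u % items
height = u
for items in u:
    u = 20 - height

for width in value:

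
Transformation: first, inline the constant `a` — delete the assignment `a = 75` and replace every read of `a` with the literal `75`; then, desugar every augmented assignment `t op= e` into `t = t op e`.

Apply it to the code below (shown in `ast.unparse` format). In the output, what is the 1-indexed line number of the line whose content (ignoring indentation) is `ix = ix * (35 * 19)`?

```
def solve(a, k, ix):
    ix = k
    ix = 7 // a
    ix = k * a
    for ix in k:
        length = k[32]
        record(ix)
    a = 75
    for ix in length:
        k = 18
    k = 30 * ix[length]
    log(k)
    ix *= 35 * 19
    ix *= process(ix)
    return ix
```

12

Transformed code:
def solve(a, k, ix):
    ix = k
    ix = 7 // 75
    ix = k * 75
    for ix in k:
        length = k[32]
        record(ix)
    for ix in length:
        k = 18
    k = 30 * ix[length]
    log(k)
    ix = ix * (35 * 19)
    ix = ix * process(ix)
    return ix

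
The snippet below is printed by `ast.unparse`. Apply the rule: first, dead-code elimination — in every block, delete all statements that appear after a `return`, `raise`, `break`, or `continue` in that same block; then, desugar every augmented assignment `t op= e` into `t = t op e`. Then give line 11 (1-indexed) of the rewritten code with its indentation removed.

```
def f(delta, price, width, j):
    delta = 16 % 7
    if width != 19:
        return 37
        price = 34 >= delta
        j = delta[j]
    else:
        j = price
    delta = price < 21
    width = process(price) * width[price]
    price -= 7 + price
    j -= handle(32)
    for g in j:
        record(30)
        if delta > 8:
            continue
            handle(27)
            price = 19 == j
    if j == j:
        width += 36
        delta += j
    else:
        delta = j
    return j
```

for g in j:

Transformed code:
def f(delta, price, width, j):
    delta = 16 % 7
    if width != 19:
        return 37
    else:
        j = price
    delta = price < 21
    width = process(price) * width[price]
    price = price - (7 + price)
    j = j - handle(32)
    for g in j:
        record(30)
        if delta > 8:
            continue
    if j == j:
        width = width + 36
        delta = delta + j
    else:
        delta = j
    return j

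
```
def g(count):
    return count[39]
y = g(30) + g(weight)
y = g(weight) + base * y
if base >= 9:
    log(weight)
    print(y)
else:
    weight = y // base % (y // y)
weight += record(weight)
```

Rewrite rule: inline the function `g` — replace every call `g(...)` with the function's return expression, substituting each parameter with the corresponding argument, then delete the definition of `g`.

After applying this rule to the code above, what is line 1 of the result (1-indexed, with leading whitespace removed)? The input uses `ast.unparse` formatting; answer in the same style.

y = 30[39] + weight[39]

Transformed code:
y = 30[39] + weight[39]
y = weight[39] + base * y
if base >= 9:
    log(weight)
    print(y)
else:
    weight = y // base % (y // y)
weight += record(weight)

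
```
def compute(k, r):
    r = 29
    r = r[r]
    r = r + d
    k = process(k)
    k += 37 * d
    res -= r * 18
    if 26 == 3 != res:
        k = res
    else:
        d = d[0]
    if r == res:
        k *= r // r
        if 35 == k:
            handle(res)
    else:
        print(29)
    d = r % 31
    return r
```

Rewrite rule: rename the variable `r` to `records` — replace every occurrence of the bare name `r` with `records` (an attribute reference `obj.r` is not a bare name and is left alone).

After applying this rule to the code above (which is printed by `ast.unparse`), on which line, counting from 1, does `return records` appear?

Transformed code:
def compute(k, records):
    records = 29
    records = records[records]
    records = records + d
    k = process(k)
    k += 37 * d
    res -= records * 18
    if 26 == 3 != res:
        k = res
    else:
        d = d[0]
    if records == res:
        k *= records // records
        if 35 == k:
            handle(res)
    else:
        print(29)
    d = records % 31
    return records

19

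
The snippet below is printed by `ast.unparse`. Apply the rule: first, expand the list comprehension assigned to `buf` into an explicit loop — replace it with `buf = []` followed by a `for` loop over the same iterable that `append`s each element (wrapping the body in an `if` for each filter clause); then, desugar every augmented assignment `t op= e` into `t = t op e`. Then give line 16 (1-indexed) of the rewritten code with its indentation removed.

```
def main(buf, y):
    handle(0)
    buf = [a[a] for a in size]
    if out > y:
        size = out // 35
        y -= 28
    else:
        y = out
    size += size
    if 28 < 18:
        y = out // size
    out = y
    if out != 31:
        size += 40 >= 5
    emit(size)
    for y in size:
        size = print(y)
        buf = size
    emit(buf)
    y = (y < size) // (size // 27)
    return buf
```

Transformed code:
def main(buf, y):
    handle(0)
    buf = []
    for a in size:
        buf.append(a[a])
    if out > y:
        size = out // 35
        y = y - 28
    else:
        y = out
    size = size + size
    if 28 < 18:
        y = out // size
    out = y
    if out != 31:
        size = size + (40 >= 5)
    emit(size)
    for y in size:
        size = print(y)
        buf = size
    emit(buf)
    y = (y < size) // (size // 27)
    return buf

size = size + (40 >= 5)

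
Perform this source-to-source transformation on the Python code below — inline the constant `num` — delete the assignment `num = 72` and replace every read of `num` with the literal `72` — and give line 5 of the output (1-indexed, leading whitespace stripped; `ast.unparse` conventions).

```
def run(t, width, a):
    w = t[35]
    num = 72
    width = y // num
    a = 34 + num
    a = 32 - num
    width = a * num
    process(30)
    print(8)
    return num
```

a = 32 - 72

Transformed code:
def run(t, width, a):
    w = t[35]
    width = y // 72
    a = 34 + 72
    a = 32 - 72
    width = a * 72
    process(30)
    print(8)
    return 72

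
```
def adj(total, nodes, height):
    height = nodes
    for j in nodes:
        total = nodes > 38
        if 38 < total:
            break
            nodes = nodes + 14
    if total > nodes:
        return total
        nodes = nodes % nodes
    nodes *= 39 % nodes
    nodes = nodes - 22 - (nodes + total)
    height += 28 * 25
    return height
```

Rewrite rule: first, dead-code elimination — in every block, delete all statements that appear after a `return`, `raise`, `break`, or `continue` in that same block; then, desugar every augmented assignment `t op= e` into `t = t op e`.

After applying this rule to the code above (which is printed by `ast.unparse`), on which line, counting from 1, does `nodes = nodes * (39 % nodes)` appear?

Transformed code:
def adj(total, nodes, height):
    height = nodes
    for j in nodes:
        total = nodes > 38
        if 38 < total:
            break
    if total > nodes:
        return total
    nodes = nodes * (39 % nodes)
    nodes = nodes - 22 - (nodes + total)
    height = height + 28 * 25
    return height

9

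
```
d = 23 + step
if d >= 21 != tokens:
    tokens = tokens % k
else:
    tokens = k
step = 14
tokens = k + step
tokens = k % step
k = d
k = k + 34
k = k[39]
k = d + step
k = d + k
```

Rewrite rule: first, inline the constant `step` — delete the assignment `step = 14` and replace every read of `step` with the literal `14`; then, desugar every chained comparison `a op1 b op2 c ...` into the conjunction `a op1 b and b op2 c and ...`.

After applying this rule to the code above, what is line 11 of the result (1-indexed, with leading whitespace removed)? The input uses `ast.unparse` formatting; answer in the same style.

Transformed code:
d = 23 + 14
if d >= 21 and 21 != tokens:
    tokens = tokens % k
else:
    tokens = k
tokens = k + 14
tokens = k % 14
k = d
k = k + 34
k = k[39]
k = d + 14
k = d + k

k = d + 14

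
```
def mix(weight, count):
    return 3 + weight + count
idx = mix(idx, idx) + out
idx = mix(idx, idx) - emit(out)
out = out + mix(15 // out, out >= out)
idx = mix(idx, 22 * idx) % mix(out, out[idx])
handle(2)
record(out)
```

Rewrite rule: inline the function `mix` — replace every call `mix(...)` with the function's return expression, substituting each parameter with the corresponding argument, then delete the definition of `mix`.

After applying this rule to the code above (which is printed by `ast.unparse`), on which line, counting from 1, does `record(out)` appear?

Transformed code:
idx = 3 + idx + idx + out
idx = 3 + idx + idx - emit(out)
out = out + (3 + 15 // out + (out >= out))
idx = (3 + idx + 22 * idx) % (3 + out + out[idx])
handle(2)
record(out)

6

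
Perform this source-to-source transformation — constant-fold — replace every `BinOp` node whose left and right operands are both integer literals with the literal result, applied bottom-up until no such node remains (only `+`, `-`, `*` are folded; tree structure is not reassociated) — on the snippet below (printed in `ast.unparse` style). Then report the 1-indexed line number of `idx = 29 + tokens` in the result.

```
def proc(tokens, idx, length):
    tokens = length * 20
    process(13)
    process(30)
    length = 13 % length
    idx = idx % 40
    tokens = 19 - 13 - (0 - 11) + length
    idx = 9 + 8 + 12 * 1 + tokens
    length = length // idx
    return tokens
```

8

Transformed code:
def proc(tokens, idx, length):
    tokens = length * 20
    process(13)
    process(30)
    length = 13 % length
    idx = idx % 40
    tokens = 17 + length
    idx = 29 + tokens
    length = length // idx
    return tokens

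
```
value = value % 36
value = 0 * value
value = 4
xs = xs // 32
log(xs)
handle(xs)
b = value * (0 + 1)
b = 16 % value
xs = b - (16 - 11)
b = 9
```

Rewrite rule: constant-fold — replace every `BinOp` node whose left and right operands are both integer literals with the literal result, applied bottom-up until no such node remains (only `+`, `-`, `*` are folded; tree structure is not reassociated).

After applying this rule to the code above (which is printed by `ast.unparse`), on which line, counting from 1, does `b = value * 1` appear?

Transformed code:
value = value % 36
value = 0 * value
value = 4
xs = xs // 32
log(xs)
handle(xs)
b = value * 1
b = 16 % value
xs = b - 5
b = 9

7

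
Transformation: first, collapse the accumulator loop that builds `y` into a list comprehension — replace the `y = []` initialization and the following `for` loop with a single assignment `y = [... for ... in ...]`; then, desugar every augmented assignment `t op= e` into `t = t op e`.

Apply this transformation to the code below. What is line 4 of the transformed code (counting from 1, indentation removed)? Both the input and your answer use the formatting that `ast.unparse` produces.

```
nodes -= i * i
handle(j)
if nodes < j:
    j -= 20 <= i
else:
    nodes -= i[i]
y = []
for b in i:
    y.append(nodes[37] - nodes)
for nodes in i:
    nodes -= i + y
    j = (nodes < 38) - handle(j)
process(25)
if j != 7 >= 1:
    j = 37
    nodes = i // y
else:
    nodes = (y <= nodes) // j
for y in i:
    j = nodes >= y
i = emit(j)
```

Transformed code:
nodes = nodes - i * i
handle(j)
if nodes < j:
    j = j - (20 <= i)
else:
    nodes = nodes - i[i]
y = [nodes[37] - nodes for b in i]
for nodes in i:
    nodes = nodes - (i + y)
    j = (nodes < 38) - handle(j)
process(25)
if j != 7 >= 1:
    j = 37
    nodes = i // y
else:
    nodes = (y <= nodes) // j
for y in i:
    j = nodes >= y
i = emit(j)

j = j - (20 <= i)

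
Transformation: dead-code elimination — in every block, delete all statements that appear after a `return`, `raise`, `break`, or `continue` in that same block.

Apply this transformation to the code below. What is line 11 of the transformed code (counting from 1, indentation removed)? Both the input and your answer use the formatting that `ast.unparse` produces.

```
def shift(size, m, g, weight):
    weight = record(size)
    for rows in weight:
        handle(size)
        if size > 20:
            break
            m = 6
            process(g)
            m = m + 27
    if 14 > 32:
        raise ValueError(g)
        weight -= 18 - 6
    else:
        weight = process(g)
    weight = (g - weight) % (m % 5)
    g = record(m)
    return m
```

weight = (g - weight) % (m % 5)

Transformed code:
def shift(size, m, g, weight):
    weight = record(size)
    for rows in weight:
        handle(size)
        if size > 20:
            break
    if 14 > 32:
        raise ValueError(g)
    else:
        weight = process(g)
    weight = (g - weight) % (m % 5)
    g = record(m)
    return m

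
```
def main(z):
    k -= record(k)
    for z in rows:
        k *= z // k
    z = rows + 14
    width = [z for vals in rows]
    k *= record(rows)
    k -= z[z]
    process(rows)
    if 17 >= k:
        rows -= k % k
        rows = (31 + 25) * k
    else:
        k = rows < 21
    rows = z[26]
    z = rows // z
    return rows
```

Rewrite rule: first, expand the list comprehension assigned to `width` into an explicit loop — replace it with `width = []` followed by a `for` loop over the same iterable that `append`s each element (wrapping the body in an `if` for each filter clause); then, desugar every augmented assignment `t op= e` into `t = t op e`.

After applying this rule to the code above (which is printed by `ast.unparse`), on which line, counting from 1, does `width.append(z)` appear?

8

Transformed code:
def main(z):
    k = k - record(k)
    for z in rows:
        k = k * (z // k)
    z = rows + 14
    width = []
    for vals in rows:
        width.append(z)
    k = k * record(rows)
    k = k - z[z]
    process(rows)
    if 17 >= k:
        rows = rows - k % k
        rows = (31 + 25) * k
    else:
        k = rows < 21
    rows = z[26]
    z = rows // z
    return rows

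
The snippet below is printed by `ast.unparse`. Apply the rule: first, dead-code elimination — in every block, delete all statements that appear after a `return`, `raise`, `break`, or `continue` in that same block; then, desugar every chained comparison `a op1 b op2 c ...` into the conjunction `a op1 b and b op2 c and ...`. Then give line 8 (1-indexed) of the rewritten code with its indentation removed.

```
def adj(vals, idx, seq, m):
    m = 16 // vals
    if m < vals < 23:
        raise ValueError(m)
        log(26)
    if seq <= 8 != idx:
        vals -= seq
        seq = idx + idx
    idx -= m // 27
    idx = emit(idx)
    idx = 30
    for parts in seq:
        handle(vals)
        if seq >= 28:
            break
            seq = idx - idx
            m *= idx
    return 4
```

Transformed code:
def adj(vals, idx, seq, m):
    m = 16 // vals
    if m < vals and vals < 23:
        raise ValueError(m)
    if seq <= 8 and 8 != idx:
        vals -= seq
        seq = idx + idx
    idx -= m // 27
    idx = emit(idx)
    idx = 30
    for parts in seq:
        handle(vals)
        if seq >= 28:
            break
    return 4

idx -= m // 27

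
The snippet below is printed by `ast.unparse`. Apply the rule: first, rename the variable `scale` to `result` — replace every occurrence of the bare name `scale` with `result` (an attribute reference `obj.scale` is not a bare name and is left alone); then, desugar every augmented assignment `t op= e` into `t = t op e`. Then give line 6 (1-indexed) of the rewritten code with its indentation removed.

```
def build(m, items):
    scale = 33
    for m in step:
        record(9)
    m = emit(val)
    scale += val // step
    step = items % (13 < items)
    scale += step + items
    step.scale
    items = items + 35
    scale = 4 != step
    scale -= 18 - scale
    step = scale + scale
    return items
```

result = result + val // step

Transformed code:
def build(m, items):
    result = 33
    for m in step:
        record(9)
    m = emit(val)
    result = result + val // step
    step = items % (13 < items)
    result = result + (step + items)
    step.scale
    items = items + 35
    result = 4 != step
    result = result - (18 - result)
    step = result + result
    return items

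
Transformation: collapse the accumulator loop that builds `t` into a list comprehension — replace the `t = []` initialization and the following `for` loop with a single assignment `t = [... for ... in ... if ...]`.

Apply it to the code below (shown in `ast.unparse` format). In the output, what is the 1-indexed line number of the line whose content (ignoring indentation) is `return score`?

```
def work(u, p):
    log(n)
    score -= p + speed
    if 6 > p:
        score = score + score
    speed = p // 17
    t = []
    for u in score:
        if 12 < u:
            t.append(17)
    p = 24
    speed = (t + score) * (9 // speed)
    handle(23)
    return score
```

11

Transformed code:
def work(u, p):
    log(n)
    score -= p + speed
    if 6 > p:
        score = score + score
    speed = p // 17
    t = [17 for u in score if 12 < u]
    p = 24
    speed = (t + score) * (9 // speed)
    handle(23)
    return score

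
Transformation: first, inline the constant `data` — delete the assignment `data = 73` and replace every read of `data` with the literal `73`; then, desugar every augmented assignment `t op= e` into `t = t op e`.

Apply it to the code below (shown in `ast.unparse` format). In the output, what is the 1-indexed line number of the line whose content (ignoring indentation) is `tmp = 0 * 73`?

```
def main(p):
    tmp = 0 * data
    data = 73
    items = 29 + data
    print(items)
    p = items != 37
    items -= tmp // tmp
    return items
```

2

Transformed code:
def main(p):
    tmp = 0 * 73
    items = 29 + 73
    print(items)
    p = items != 37
    items = items - tmp // tmp
    return items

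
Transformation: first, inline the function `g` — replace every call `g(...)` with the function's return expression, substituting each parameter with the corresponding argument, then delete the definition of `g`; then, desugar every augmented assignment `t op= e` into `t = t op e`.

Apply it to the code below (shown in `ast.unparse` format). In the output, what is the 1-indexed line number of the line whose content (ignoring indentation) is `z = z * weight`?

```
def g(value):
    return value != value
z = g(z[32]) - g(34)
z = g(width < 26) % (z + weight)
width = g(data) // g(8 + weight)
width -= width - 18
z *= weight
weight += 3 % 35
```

Transformed code:
z = (z[32] != z[32]) - (34 != 34)
z = ((width < 26) != (width < 26)) % (z + weight)
width = (data != data) // (8 + weight != 8 + weight)
width = width - (width - 18)
z = z * weight
weight = weight + 3 % 35

5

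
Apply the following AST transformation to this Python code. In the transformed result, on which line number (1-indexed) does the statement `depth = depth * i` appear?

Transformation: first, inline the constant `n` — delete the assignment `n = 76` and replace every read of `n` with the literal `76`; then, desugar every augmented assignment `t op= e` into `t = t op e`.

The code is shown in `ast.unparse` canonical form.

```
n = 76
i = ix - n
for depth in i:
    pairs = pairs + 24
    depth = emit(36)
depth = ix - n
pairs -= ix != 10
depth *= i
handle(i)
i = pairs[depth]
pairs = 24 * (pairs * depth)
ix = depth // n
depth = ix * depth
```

7

Transformed code:
i = ix - 76
for depth in i:
    pairs = pairs + 24
    depth = emit(36)
depth = ix - 76
pairs = pairs - (ix != 10)
depth = depth * i
handle(i)
i = pairs[depth]
pairs = 24 * (pairs * depth)
ix = depth // 76
depth = ix * depth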